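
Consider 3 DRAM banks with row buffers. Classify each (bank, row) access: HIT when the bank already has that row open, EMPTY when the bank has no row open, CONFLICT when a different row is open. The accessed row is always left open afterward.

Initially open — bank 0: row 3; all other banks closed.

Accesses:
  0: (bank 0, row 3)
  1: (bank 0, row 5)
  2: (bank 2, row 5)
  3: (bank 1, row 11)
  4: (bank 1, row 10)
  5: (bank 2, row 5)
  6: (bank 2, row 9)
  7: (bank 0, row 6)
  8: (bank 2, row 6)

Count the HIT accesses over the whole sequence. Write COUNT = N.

COUNT = 2

step 0: bank0 3->3 [HIT]
step 1: bank0 3->5 [CONFLICT]
step 2: bank2 None->5 [EMPTY]
step 3: bank1 None->11 [EMPTY]
step 4: bank1 11->10 [CONFLICT]
step 5: bank2 5->5 [HIT]
step 6: bank2 5->9 [CONFLICT]
step 7: bank0 5->6 [CONFLICT]
step 8: bank2 9->6 [CONFLICT]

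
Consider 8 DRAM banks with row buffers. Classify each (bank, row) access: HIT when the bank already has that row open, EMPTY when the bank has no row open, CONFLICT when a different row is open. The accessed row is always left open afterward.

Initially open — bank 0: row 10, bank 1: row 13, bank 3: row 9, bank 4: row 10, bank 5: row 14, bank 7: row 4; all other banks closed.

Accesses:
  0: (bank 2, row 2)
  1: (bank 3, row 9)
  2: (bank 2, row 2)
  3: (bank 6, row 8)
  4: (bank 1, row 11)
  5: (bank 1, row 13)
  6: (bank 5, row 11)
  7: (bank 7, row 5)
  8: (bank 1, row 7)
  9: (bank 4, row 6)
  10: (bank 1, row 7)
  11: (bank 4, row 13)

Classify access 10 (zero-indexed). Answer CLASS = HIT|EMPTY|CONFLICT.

step 0: bank2 None->2 [EMPTY]
step 1: bank3 9->9 [HIT]
step 2: bank2 2->2 [HIT]
step 3: bank6 None->8 [EMPTY]
step 4: bank1 13->11 [CONFLICT]
step 5: bank1 11->13 [CONFLICT]
step 6: bank5 14->11 [CONFLICT]
step 7: bank7 4->5 [CONFLICT]
step 8: bank1 13->7 [CONFLICT]
step 9: bank4 10->6 [CONFLICT]
step 10: bank1 7->7 [HIT]
step 11: bank4 6->13 [CONFLICT]

CLASS = HIT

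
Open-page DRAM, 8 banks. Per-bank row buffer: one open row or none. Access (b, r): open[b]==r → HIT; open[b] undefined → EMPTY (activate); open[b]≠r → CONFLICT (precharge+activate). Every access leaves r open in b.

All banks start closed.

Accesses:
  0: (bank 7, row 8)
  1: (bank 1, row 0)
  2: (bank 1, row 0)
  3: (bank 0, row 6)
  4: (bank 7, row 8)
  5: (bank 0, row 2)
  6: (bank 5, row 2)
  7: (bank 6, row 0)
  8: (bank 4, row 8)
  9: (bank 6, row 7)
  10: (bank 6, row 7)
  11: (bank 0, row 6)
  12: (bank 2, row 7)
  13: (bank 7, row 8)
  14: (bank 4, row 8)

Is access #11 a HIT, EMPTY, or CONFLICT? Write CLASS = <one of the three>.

0: bank 7 row 8 — prev None → EMPTY
1: bank 1 row 0 — prev None → EMPTY
2: bank 1 row 0 — prev 0 → HIT
3: bank 0 row 6 — prev None → EMPTY
4: bank 7 row 8 — prev 8 → HIT
5: bank 0 row 2 — prev 6 → CONFLICT
6: bank 5 row 2 — prev None → EMPTY
7: bank 6 row 0 — prev None → EMPTY
8: bank 4 row 8 — prev None → EMPTY
9: bank 6 row 7 — prev 0 → CONFLICT
10: bank 6 row 7 — prev 7 → HIT
11: bank 0 row 6 — prev 2 → CONFLICT
12: bank 2 row 7 — prev None → EMPTY
13: bank 7 row 8 — prev 8 → HIT
14: bank 4 row 8 — prev 8 → HIT

CLASS = CONFLICT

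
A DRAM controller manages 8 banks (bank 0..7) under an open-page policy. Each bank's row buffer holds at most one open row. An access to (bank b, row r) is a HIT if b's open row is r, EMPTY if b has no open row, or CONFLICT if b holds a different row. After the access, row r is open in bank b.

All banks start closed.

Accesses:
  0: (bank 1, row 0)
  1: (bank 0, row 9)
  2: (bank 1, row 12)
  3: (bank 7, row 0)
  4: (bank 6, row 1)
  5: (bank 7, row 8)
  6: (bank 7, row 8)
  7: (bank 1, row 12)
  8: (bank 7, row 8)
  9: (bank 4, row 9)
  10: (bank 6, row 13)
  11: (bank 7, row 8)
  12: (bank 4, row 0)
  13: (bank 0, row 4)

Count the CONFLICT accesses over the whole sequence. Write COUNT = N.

step 0: bank1 None->0 [EMPTY]
step 1: bank0 None->9 [EMPTY]
step 2: bank1 0->12 [CONFLICT]
step 3: bank7 None->0 [EMPTY]
step 4: bank6 None->1 [EMPTY]
step 5: bank7 0->8 [CONFLICT]
step 6: bank7 8->8 [HIT]
step 7: bank1 12->12 [HIT]
step 8: bank7 8->8 [HIT]
step 9: bank4 None->9 [EMPTY]
step 10: bank6 1->13 [CONFLICT]
step 11: bank7 8->8 [HIT]
step 12: bank4 9->0 [CONFLICT]
step 13: bank0 9->4 [CONFLICT]

COUNT = 5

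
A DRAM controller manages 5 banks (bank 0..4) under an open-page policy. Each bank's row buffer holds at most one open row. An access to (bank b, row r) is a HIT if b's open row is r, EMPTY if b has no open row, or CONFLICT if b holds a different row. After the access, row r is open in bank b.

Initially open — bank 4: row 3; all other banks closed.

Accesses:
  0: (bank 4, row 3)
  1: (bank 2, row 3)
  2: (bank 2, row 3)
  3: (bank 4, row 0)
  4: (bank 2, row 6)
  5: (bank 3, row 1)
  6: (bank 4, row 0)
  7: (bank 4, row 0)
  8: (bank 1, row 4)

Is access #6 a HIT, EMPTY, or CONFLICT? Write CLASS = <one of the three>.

0: bank 4 row 3 — prev 3 → HIT
1: bank 2 row 3 — prev None → EMPTY
2: bank 2 row 3 — prev 3 → HIT
3: bank 4 row 0 — prev 3 → CONFLICT
4: bank 2 row 6 — prev 3 → CONFLICT
5: bank 3 row 1 — prev None → EMPTY
6: bank 4 row 0 — prev 0 → HIT
7: bank 4 row 0 — prev 0 → HIT
8: bank 1 row 4 — prev None → EMPTY

CLASS = HIT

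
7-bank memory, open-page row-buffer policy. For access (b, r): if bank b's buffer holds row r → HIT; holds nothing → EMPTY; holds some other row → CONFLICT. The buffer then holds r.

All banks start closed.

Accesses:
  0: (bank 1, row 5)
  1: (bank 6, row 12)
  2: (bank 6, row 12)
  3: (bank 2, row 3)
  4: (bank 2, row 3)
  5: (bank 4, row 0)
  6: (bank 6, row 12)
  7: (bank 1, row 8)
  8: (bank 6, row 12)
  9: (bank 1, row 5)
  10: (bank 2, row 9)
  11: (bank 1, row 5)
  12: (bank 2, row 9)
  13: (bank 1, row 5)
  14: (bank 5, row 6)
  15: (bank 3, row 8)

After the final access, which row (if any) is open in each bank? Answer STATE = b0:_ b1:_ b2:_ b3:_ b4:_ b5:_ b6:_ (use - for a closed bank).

#0 (1,5) E
#1 (6,12) E
#2 (6,12) H  (was 12)
#3 (2,3) E
#4 (2,3) H  (was 3)
#5 (4,0) E
#6 (6,12) H  (was 12)
#7 (1,8) C  (was 5)
#8 (6,12) H  (was 12)
#9 (1,5) C  (was 8)
#10 (2,9) C  (was 3)
#11 (1,5) H  (was 5)
#12 (2,9) H  (was 9)
#13 (1,5) H  (was 5)
#14 (5,6) E
#15 (3,8) E

STATE = b0:- b1:5 b2:9 b3:8 b4:0 b5:6 b6:12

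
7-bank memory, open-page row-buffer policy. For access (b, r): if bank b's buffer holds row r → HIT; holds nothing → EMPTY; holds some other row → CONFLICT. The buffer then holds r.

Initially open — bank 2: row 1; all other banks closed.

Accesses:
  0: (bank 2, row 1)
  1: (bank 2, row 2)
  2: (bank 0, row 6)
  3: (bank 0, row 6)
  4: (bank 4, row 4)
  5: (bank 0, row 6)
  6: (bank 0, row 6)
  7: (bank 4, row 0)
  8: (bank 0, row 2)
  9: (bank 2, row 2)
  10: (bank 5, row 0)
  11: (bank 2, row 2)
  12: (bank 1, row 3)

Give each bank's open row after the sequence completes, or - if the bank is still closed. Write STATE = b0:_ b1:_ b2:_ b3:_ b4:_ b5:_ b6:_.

STATE = b0:2 b1:3 b2:2 b3:- b4:0 b5:0 b6:-

#0 (2,1) H  (was 1)
#1 (2,2) C  (was 1)
#2 (0,6) E
#3 (0,6) H  (was 6)
#4 (4,4) E
#5 (0,6) H  (was 6)
#6 (0,6) H  (was 6)
#7 (4,0) C  (was 4)
#8 (0,2) C  (was 6)
#9 (2,2) H  (was 2)
#10 (5,0) E
#11 (2,2) H  (was 2)
#12 (1,3) E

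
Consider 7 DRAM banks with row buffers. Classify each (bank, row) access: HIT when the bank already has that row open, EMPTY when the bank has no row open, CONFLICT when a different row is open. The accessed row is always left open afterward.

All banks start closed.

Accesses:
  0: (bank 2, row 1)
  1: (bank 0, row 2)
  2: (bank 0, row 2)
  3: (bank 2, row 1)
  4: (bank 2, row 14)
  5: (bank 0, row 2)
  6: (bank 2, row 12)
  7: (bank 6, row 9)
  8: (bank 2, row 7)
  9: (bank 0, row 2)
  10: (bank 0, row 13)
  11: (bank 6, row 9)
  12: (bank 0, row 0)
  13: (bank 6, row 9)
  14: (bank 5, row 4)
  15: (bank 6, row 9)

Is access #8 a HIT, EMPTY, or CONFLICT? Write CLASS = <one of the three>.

0: bank 2 row 1 — prev None → EMPTY
1: bank 0 row 2 — prev None → EMPTY
2: bank 0 row 2 — prev 2 → HIT
3: bank 2 row 1 — prev 1 → HIT
4: bank 2 row 14 — prev 1 → CONFLICT
5: bank 0 row 2 — prev 2 → HIT
6: bank 2 row 12 — prev 14 → CONFLICT
7: bank 6 row 9 — prev None → EMPTY
8: bank 2 row 7 — prev 12 → CONFLICT
9: bank 0 row 2 — prev 2 → HIT
10: bank 0 row 13 — prev 2 → CONFLICT
11: bank 6 row 9 — prev 9 → HIT
12: bank 0 row 0 — prev 13 → CONFLICT
13: bank 6 row 9 — prev 9 → HIT
14: bank 5 row 4 — prev None → EMPTY
15: bank 6 row 9 — prev 9 → HIT

CLASS = CONFLICT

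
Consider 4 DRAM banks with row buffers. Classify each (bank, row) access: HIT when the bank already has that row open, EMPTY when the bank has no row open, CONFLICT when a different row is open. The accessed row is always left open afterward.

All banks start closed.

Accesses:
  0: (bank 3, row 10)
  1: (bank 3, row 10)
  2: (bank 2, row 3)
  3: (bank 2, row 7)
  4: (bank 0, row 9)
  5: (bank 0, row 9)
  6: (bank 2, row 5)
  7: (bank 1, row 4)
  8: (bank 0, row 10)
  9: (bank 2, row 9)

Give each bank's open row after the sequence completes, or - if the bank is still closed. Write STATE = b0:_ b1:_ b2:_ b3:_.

STATE = b0:10 b1:4 b2:9 b3:10

0: bank 3 row 10 — prev None → EMPTY
1: bank 3 row 10 — prev 10 → HIT
2: bank 2 row 3 — prev None → EMPTY
3: bank 2 row 7 — prev 3 → CONFLICT
4: bank 0 row 9 — prev None → EMPTY
5: bank 0 row 9 — prev 9 → HIT
6: bank 2 row 5 — prev 7 → CONFLICT
7: bank 1 row 4 — prev None → EMPTY
8: bank 0 row 10 — prev 9 → CONFLICT
9: bank 2 row 9 — prev 5 → CONFLICT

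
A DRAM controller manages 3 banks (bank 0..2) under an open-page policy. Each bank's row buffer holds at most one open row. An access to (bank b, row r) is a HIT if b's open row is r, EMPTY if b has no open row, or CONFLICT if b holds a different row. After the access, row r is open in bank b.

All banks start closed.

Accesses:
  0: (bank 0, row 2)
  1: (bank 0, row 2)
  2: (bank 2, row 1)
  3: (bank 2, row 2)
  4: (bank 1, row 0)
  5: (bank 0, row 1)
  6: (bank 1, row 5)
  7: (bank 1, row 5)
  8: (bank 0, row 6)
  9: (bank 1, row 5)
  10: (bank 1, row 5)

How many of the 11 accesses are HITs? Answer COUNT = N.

step 0: bank0 None->2 [EMPTY]
step 1: bank0 2->2 [HIT]
step 2: bank2 None->1 [EMPTY]
step 3: bank2 1->2 [CONFLICT]
step 4: bank1 None->0 [EMPTY]
step 5: bank0 2->1 [CONFLICT]
step 6: bank1 0->5 [CONFLICT]
step 7: bank1 5->5 [HIT]
step 8: bank0 1->6 [CONFLICT]
step 9: bank1 5->5 [HIT]
step 10: bank1 5->5 [HIT]

COUNT = 4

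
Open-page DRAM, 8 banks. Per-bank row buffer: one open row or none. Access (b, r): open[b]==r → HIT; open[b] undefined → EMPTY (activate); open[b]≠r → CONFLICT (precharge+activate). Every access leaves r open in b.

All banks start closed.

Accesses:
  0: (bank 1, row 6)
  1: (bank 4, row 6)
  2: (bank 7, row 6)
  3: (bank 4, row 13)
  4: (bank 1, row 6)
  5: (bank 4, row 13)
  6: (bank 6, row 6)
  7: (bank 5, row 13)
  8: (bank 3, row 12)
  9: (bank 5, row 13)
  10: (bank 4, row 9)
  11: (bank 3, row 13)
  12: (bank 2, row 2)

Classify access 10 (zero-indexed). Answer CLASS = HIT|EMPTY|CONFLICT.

0: bank 1 row 6 — prev None → EMPTY
1: bank 4 row 6 — prev None → EMPTY
2: bank 7 row 6 — prev None → EMPTY
3: bank 4 row 13 — prev 6 → CONFLICT
4: bank 1 row 6 — prev 6 → HIT
5: bank 4 row 13 — prev 13 → HIT
6: bank 6 row 6 — prev None → EMPTY
7: bank 5 row 13 — prev None → EMPTY
8: bank 3 row 12 — prev None → EMPTY
9: bank 5 row 13 — prev 13 → HIT
10: bank 4 row 9 — prev 13 → CONFLICT
11: bank 3 row 13 — prev 12 → CONFLICT
12: bank 2 row 2 — prev None → EMPTY

CLASS = CONFLICT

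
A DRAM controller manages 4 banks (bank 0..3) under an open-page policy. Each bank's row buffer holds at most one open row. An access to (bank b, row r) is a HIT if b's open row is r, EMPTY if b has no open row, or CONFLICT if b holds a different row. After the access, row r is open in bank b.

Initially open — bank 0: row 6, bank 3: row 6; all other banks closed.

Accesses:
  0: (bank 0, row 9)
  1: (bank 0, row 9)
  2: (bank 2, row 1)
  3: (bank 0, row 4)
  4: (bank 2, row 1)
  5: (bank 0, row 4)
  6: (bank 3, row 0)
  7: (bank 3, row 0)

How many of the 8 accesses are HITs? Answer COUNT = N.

COUNT = 4

  [0] b0 r9: had r6 ⇒ C
  [1] b0 r9: had r9 ⇒ H
  [2] b2 r1: no row ⇒ E
  [3] b0 r4: had r9 ⇒ C
  [4] b2 r1: had r1 ⇒ H
  [5] b0 r4: had r4 ⇒ H
  [6] b3 r0: had r6 ⇒ C
  [7] b3 r0: had r0 ⇒ H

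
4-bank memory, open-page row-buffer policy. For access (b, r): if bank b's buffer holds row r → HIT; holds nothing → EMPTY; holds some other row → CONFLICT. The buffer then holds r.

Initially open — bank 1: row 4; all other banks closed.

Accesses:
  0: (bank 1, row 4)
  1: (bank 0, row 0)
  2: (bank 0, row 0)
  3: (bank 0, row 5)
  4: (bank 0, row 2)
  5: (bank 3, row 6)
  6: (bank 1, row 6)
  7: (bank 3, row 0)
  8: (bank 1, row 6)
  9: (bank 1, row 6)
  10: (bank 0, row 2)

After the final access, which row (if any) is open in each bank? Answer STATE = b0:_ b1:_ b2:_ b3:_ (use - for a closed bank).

  [0] b1 r4: had r4 ⇒ H
  [1] b0 r0: no row ⇒ E
  [2] b0 r0: had r0 ⇒ H
  [3] b0 r5: had r0 ⇒ C
  [4] b0 r2: had r5 ⇒ C
  [5] b3 r6: no row ⇒ E
  [6] b1 r6: had r4 ⇒ C
  [7] b3 r0: had r6 ⇒ C
  [8] b1 r6: had r6 ⇒ H
  [9] b1 r6: had r6 ⇒ H
  [10] b0 r2: had r2 ⇒ H

STATE = b0:2 b1:6 b2:- b3:0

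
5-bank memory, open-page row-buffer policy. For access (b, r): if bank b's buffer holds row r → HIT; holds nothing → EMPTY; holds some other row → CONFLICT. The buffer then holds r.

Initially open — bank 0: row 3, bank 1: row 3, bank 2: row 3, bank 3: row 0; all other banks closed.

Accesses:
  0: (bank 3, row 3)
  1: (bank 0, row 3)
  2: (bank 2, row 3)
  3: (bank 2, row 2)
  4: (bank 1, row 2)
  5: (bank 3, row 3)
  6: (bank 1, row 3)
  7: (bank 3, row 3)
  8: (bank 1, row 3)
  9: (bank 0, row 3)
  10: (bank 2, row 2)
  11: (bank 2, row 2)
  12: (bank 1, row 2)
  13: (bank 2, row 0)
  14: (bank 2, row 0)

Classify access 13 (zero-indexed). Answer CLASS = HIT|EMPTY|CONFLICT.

0: bank 3 row 3 — prev 0 → CONFLICT
1: bank 0 row 3 — prev 3 → HIT
2: bank 2 row 3 — prev 3 → HIT
3: bank 2 row 2 — prev 3 → CONFLICT
4: bank 1 row 2 — prev 3 → CONFLICT
5: bank 3 row 3 — prev 3 → HIT
6: bank 1 row 3 — prev 2 → CONFLICT
7: bank 3 row 3 — prev 3 → HIT
8: bank 1 row 3 — prev 3 → HIT
9: bank 0 row 3 — prev 3 → HIT
10: bank 2 row 2 — prev 2 → HIT
11: bank 2 row 2 — prev 2 → HIT
12: bank 1 row 2 — prev 3 → CONFLICT
13: bank 2 row 0 — prev 2 → CONFLICT
14: bank 2 row 0 — prev 0 → HIT

CLASS = CONFLICT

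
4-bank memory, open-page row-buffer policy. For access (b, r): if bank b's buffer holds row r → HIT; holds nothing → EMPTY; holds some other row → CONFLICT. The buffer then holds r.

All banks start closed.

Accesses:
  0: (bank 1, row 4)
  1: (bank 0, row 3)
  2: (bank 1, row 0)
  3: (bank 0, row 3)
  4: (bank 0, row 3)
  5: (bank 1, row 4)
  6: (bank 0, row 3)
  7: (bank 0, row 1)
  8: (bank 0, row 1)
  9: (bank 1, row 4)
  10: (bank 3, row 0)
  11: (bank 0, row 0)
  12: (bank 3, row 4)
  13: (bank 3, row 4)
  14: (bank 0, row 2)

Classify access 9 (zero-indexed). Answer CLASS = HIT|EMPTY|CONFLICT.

CLASS = HIT

#0 (1,4) E
#1 (0,3) E
#2 (1,0) C  (was 4)
#3 (0,3) H  (was 3)
#4 (0,3) H  (was 3)
#5 (1,4) C  (was 0)
#6 (0,3) H  (was 3)
#7 (0,1) C  (was 3)
#8 (0,1) H  (was 1)
#9 (1,4) H  (was 4)
#10 (3,0) E
#11 (0,0) C  (was 1)
#12 (3,4) C  (was 0)
#13 (3,4) H  (was 4)
#14 (0,2) C  (was 0)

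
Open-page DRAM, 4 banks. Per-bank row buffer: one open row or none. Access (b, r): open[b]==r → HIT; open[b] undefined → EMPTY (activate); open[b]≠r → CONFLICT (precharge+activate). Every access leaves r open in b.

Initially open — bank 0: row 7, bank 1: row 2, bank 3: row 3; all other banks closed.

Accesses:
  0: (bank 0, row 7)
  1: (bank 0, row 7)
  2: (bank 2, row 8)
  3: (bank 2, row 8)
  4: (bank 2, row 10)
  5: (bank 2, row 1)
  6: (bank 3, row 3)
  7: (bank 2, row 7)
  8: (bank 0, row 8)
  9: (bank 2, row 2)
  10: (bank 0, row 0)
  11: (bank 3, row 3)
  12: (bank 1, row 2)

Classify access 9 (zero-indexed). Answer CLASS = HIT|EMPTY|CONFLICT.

CLASS = CONFLICT

#0 (0,7) H  (was 7)
#1 (0,7) H  (was 7)
#2 (2,8) E
#3 (2,8) H  (was 8)
#4 (2,10) C  (was 8)
#5 (2,1) C  (was 10)
#6 (3,3) H  (was 3)
#7 (2,7) C  (was 1)
#8 (0,8) C  (was 7)
#9 (2,2) C  (was 7)
#10 (0,0) C  (was 8)
#11 (3,3) H  (was 3)
#12 (1,2) H  (was 2)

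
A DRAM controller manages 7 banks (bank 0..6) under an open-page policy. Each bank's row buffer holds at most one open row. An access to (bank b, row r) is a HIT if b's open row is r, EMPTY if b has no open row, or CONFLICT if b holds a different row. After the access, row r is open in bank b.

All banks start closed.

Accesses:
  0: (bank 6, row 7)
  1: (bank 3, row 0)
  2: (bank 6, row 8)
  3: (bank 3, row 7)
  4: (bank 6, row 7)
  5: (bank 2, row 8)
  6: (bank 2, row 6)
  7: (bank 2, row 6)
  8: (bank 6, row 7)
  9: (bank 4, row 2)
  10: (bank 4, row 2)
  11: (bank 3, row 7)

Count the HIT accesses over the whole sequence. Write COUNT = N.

COUNT = 4

  [0] b6 r7: no row ⇒ E
  [1] b3 r0: no row ⇒ E
  [2] b6 r8: had r7 ⇒ C
  [3] b3 r7: had r0 ⇒ C
  [4] b6 r7: had r8 ⇒ C
  [5] b2 r8: no row ⇒ E
  [6] b2 r6: had r8 ⇒ C
  [7] b2 r6: had r6 ⇒ H
  [8] b6 r7: had r7 ⇒ H
  [9] b4 r2: no row ⇒ E
  [10] b4 r2: had r2 ⇒ H
  [11] b3 r7: had r7 ⇒ H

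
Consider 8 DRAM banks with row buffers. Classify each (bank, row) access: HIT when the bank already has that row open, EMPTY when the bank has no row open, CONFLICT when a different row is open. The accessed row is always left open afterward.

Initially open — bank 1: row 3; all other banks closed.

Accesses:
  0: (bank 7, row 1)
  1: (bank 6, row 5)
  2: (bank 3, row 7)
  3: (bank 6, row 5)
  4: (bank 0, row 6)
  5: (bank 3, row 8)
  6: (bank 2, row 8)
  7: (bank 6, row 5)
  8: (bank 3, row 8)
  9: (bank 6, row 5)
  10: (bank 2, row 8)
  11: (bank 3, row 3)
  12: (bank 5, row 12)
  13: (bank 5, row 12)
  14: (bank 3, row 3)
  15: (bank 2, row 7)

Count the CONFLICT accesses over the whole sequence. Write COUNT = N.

  [0] b7 r1: no row ⇒ E
  [1] b6 r5: no row ⇒ E
  [2] b3 r7: no row ⇒ E
  [3] b6 r5: had r5 ⇒ H
  [4] b0 r6: no row ⇒ E
  [5] b3 r8: had r7 ⇒ C
  [6] b2 r8: no row ⇒ E
  [7] b6 r5: had r5 ⇒ H
  [8] b3 r8: had r8 ⇒ H
  [9] b6 r5: had r5 ⇒ H
  [10] b2 r8: had r8 ⇒ H
  [11] b3 r3: had r8 ⇒ C
  [12] b5 r12: no row ⇒ E
  [13] b5 r12: had r12 ⇒ H
  [14] b3 r3: had r3 ⇒ H
  [15] b2 r7: had r8 ⇒ C

COUNT = 3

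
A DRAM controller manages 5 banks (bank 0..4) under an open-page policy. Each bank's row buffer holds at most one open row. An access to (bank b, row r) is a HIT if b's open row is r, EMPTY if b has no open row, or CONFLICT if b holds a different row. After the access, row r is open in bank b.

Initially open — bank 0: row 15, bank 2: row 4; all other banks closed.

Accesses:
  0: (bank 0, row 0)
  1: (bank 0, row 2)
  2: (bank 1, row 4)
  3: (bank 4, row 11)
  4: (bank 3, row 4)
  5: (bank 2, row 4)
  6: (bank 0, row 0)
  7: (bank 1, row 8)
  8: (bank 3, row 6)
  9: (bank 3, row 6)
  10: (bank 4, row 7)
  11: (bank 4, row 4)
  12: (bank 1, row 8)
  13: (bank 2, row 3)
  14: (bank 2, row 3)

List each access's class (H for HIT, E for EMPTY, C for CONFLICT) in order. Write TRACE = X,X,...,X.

TRACE = C,C,E,E,E,H,C,C,C,H,C,C,H,C,H

  [0] b0 r0: had r15 ⇒ C
  [1] b0 r2: had r0 ⇒ C
  [2] b1 r4: no row ⇒ E
  [3] b4 r11: no row ⇒ E
  [4] b3 r4: no row ⇒ E
  [5] b2 r4: had r4 ⇒ H
  [6] b0 r0: had r2 ⇒ C
  [7] b1 r8: had r4 ⇒ C
  [8] b3 r6: had r4 ⇒ C
  [9] b3 r6: had r6 ⇒ H
  [10] b4 r7: had r11 ⇒ C
  [11] b4 r4: had r7 ⇒ C
  [12] b1 r8: had r8 ⇒ H
  [13] b2 r3: had r4 ⇒ C
  [14] b2 r3: had r3 ⇒ H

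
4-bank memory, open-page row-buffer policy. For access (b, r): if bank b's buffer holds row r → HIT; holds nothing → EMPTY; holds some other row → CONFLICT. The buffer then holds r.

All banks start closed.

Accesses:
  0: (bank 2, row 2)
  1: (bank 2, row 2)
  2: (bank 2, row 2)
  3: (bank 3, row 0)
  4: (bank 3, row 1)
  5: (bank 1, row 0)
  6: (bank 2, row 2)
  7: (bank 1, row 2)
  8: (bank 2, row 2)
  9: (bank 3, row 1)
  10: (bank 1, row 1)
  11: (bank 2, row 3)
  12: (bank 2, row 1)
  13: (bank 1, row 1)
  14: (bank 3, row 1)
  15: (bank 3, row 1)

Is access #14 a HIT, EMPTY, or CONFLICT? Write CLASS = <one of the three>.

CLASS = HIT

0: bank 2 row 2 — prev None → EMPTY
1: bank 2 row 2 — prev 2 → HIT
2: bank 2 row 2 — prev 2 → HIT
3: bank 3 row 0 — prev None → EMPTY
4: bank 3 row 1 — prev 0 → CONFLICT
5: bank 1 row 0 — prev None → EMPTY
6: bank 2 row 2 — prev 2 → HIT
7: bank 1 row 2 — prev 0 → CONFLICT
8: bank 2 row 2 — prev 2 → HIT
9: bank 3 row 1 — prev 1 → HIT
10: bank 1 row 1 — prev 2 → CONFLICT
11: bank 2 row 3 — prev 2 → CONFLICT
12: bank 2 row 1 — prev 3 → CONFLICT
13: bank 1 row 1 — prev 1 → HIT
14: bank 3 row 1 — prev 1 → HIT
15: bank 3 row 1 — prev 1 → HIT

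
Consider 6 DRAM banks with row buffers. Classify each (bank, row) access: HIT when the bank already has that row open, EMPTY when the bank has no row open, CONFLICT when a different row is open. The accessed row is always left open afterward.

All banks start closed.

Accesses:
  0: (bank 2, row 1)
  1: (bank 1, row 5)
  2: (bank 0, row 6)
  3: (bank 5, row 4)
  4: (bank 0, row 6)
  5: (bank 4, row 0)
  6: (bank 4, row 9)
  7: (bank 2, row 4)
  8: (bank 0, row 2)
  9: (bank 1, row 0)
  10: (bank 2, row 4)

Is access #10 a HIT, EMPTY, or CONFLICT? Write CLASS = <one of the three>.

CLASS = HIT

step 0: bank2 None->1 [EMPTY]
step 1: bank1 None->5 [EMPTY]
step 2: bank0 None->6 [EMPTY]
step 3: bank5 None->4 [EMPTY]
step 4: bank0 6->6 [HIT]
step 5: bank4 None->0 [EMPTY]
step 6: bank4 0->9 [CONFLICT]
step 7: bank2 1->4 [CONFLICT]
step 8: bank0 6->2 [CONFLICT]
step 9: bank1 5->0 [CONFLICT]
step 10: bank2 4->4 [HIT]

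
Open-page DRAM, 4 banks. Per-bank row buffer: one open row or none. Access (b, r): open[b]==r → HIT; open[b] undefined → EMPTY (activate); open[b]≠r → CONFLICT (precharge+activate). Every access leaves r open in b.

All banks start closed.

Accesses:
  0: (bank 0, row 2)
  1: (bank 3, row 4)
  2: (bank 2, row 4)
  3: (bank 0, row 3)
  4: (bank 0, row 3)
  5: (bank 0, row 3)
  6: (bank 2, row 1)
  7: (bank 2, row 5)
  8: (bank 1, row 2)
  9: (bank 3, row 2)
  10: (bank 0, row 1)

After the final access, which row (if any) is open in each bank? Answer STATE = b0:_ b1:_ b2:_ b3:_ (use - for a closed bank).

#0 (0,2) E
#1 (3,4) E
#2 (2,4) E
#3 (0,3) C  (was 2)
#4 (0,3) H  (was 3)
#5 (0,3) H  (was 3)
#6 (2,1) C  (was 4)
#7 (2,5) C  (was 1)
#8 (1,2) E
#9 (3,2) C  (was 4)
#10 (0,1) C  (was 3)

STATE = b0:1 b1:2 b2:5 b3:2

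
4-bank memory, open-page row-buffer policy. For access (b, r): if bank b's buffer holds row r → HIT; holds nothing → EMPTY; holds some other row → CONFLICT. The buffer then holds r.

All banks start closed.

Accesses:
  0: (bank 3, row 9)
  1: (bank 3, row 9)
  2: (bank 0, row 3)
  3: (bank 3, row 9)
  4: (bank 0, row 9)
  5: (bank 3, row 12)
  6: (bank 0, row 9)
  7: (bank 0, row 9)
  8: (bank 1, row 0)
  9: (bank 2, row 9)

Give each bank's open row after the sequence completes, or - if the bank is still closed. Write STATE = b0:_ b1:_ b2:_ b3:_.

0: bank 3 row 9 — prev None → EMPTY
1: bank 3 row 9 — prev 9 → HIT
2: bank 0 row 3 — prev None → EMPTY
3: bank 3 row 9 — prev 9 → HIT
4: bank 0 row 9 — prev 3 → CONFLICT
5: bank 3 row 12 — prev 9 → CONFLICT
6: bank 0 row 9 — prev 9 → HIT
7: bank 0 row 9 — prev 9 → HIT
8: bank 1 row 0 — prev None → EMPTY
9: bank 2 row 9 — prev None → EMPTY

STATE = b0:9 b1:0 b2:9 b3:12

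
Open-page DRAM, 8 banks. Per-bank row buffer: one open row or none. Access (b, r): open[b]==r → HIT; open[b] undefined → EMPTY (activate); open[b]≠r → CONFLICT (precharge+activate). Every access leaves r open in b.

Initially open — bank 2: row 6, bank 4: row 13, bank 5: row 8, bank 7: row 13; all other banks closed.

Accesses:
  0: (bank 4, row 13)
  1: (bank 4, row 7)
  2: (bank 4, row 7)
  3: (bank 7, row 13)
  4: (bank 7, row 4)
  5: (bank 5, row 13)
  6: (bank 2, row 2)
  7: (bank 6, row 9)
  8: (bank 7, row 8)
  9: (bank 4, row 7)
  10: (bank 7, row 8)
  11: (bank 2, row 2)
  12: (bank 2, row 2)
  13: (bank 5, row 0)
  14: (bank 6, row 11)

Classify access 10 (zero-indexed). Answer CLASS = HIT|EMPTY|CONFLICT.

step 0: bank4 13->13 [HIT]
step 1: bank4 13->7 [CONFLICT]
step 2: bank4 7->7 [HIT]
step 3: bank7 13->13 [HIT]
step 4: bank7 13->4 [CONFLICT]
step 5: bank5 8->13 [CONFLICT]
step 6: bank2 6->2 [CONFLICT]
step 7: bank6 None->9 [EMPTY]
step 8: bank7 4->8 [CONFLICT]
step 9: bank4 7->7 [HIT]
step 10: bank7 8->8 [HIT]
step 11: bank2 2->2 [HIT]
step 12: bank2 2->2 [HIT]
step 13: bank5 13->0 [CONFLICT]
step 14: bank6 9->11 [CONFLICT]

CLASS = HIT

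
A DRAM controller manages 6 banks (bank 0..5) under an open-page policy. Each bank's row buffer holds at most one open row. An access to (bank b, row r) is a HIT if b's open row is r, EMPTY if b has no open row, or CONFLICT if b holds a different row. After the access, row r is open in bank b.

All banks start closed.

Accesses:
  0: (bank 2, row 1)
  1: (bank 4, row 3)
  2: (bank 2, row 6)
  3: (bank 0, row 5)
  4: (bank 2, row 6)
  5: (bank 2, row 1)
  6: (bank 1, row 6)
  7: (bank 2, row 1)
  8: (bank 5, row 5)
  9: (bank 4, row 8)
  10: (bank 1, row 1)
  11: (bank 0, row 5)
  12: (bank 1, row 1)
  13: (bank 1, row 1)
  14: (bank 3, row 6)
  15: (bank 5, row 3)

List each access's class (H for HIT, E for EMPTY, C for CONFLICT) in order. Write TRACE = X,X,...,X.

0: bank 2 row 1 — prev None → EMPTY
1: bank 4 row 3 — prev None → EMPTY
2: bank 2 row 6 — prev 1 → CONFLICT
3: bank 0 row 5 — prev None → EMPTY
4: bank 2 row 6 — prev 6 → HIT
5: bank 2 row 1 — prev 6 → CONFLICT
6: bank 1 row 6 — prev None → EMPTY
7: bank 2 row 1 — prev 1 → HIT
8: bank 5 row 5 — prev None → EMPTY
9: bank 4 row 8 — prev 3 → CONFLICT
10: bank 1 row 1 — prev 6 → CONFLICT
11: bank 0 row 5 — prev 5 → HIT
12: bank 1 row 1 — prev 1 → HIT
13: bank 1 row 1 — prev 1 → HIT
14: bank 3 row 6 — prev None → EMPTY
15: bank 5 row 3 — prev 5 → CONFLICT

TRACE = E,E,C,E,H,C,E,H,E,C,C,H,H,H,E,C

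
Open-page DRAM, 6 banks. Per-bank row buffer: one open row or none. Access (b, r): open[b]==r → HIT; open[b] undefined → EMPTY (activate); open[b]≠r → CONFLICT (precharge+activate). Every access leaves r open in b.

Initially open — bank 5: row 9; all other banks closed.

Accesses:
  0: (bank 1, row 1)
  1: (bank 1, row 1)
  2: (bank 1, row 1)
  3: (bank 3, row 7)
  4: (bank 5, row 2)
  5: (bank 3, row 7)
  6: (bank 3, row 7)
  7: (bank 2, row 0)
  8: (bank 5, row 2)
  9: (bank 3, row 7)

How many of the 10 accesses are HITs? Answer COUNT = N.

COUNT = 6

0: bank 1 row 1 — prev None → EMPTY
1: bank 1 row 1 — prev 1 → HIT
2: bank 1 row 1 — prev 1 → HIT
3: bank 3 row 7 — prev None → EMPTY
4: bank 5 row 2 — prev 9 → CONFLICT
5: bank 3 row 7 — prev 7 → HIT
6: bank 3 row 7 — prev 7 → HIT
7: bank 2 row 0 — prev None → EMPTY
8: bank 5 row 2 — prev 2 → HIT
9: bank 3 row 7 — prev 7 → HIT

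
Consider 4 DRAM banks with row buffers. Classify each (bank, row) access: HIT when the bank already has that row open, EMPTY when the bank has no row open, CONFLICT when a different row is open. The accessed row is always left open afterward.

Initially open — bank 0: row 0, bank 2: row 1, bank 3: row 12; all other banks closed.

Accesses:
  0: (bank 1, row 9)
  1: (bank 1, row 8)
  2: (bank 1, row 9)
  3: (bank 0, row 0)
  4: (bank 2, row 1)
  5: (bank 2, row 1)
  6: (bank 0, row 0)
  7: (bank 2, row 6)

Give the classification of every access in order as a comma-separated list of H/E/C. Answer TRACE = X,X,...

TRACE = E,C,C,H,H,H,H,C

0: bank 1 row 9 — prev None → EMPTY
1: bank 1 row 8 — prev 9 → CONFLICT
2: bank 1 row 9 — prev 8 → CONFLICT
3: bank 0 row 0 — prev 0 → HIT
4: bank 2 row 1 — prev 1 → HIT
5: bank 2 row 1 — prev 1 → HIT
6: bank 0 row 0 — prev 0 → HIT
7: bank 2 row 6 — prev 1 → CONFLICT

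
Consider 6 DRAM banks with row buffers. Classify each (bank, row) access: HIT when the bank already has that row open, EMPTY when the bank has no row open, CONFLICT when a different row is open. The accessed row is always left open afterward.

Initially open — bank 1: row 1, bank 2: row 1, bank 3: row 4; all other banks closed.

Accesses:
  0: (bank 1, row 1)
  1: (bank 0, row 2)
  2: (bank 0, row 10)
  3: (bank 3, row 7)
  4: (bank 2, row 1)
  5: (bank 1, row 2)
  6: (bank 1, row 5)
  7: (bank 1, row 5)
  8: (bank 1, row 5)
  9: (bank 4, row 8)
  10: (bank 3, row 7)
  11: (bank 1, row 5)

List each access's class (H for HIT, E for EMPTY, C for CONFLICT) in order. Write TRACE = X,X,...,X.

step 0: bank1 1->1 [HIT]
step 1: bank0 None->2 [EMPTY]
step 2: bank0 2->10 [CONFLICT]
step 3: bank3 4->7 [CONFLICT]
step 4: bank2 1->1 [HIT]
step 5: bank1 1->2 [CONFLICT]
step 6: bank1 2->5 [CONFLICT]
step 7: bank1 5->5 [HIT]
step 8: bank1 5->5 [HIT]
step 9: bank4 None->8 [EMPTY]
step 10: bank3 7->7 [HIT]
step 11: bank1 5->5 [HIT]

TRACE = H,E,C,C,H,C,C,H,H,E,H,H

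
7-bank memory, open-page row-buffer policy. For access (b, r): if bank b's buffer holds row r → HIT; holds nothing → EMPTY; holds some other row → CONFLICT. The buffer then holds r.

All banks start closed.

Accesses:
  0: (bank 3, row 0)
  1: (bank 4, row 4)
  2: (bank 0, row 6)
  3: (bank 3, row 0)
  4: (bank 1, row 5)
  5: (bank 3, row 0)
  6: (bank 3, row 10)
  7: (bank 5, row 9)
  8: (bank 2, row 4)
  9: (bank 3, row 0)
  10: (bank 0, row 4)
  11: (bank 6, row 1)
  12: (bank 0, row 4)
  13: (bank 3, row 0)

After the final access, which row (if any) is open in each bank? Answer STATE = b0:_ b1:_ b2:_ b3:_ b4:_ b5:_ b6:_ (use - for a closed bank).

#0 (3,0) E
#1 (4,4) E
#2 (0,6) E
#3 (3,0) H  (was 0)
#4 (1,5) E
#5 (3,0) H  (was 0)
#6 (3,10) C  (was 0)
#7 (5,9) E
#8 (2,4) E
#9 (3,0) C  (was 10)
#10 (0,4) C  (was 6)
#11 (6,1) E
#12 (0,4) H  (was 4)
#13 (3,0) H  (was 0)

STATE = b0:4 b1:5 b2:4 b3:0 b4:4 b5:9 b6:1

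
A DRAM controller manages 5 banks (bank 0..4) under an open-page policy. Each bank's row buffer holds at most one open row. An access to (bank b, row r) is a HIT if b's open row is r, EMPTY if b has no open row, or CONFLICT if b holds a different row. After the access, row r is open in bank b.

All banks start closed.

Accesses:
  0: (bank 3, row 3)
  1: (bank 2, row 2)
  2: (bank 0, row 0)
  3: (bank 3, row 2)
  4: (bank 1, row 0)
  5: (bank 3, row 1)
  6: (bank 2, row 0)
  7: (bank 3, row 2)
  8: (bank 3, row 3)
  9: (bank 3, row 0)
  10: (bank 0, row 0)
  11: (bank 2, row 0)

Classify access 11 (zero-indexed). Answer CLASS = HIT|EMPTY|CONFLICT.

CLASS = HIT

0: bank 3 row 3 — prev None → EMPTY
1: bank 2 row 2 — prev None → EMPTY
2: bank 0 row 0 — prev None → EMPTY
3: bank 3 row 2 — prev 3 → CONFLICT
4: bank 1 row 0 — prev None → EMPTY
5: bank 3 row 1 — prev 2 → CONFLICT
6: bank 2 row 0 — prev 2 → CONFLICT
7: bank 3 row 2 — prev 1 → CONFLICT
8: bank 3 row 3 — prev 2 → CONFLICT
9: bank 3 row 0 — prev 3 → CONFLICT
10: bank 0 row 0 — prev 0 → HIT
11: bank 2 row 0 — prev 0 → HIT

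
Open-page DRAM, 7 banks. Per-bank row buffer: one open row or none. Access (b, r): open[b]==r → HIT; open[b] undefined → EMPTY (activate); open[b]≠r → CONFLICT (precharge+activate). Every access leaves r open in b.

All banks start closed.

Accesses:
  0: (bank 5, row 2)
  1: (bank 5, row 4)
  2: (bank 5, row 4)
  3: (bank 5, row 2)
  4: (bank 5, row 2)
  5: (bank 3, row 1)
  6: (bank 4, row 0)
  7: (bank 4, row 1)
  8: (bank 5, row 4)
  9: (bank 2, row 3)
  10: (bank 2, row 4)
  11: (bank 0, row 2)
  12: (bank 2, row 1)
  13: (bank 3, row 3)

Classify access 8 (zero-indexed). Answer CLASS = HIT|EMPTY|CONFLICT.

CLASS = CONFLICT

#0 (5,2) E
#1 (5,4) C  (was 2)
#2 (5,4) H  (was 4)
#3 (5,2) C  (was 4)
#4 (5,2) H  (was 2)
#5 (3,1) E
#6 (4,0) E
#7 (4,1) C  (was 0)
#8 (5,4) C  (was 2)
#9 (2,3) E
#10 (2,4) C  (was 3)
#11 (0,2) E
#12 (2,1) C  (was 4)
#13 (3,3) C  (was 1)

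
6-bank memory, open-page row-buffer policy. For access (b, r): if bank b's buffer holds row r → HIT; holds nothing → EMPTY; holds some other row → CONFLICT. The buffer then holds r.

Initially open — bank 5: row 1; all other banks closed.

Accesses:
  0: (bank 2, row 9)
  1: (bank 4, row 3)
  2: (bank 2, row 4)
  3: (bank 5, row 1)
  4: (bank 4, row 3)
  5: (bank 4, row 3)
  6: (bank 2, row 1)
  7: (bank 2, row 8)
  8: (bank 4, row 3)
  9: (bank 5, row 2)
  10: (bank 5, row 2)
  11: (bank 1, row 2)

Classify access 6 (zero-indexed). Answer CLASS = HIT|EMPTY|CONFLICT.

CLASS = CONFLICT

  [0] b2 r9: no row ⇒ E
  [1] b4 r3: no row ⇒ E
  [2] b2 r4: had r9 ⇒ C
  [3] b5 r1: had r1 ⇒ H
  [4] b4 r3: had r3 ⇒ H
  [5] b4 r3: had r3 ⇒ H
  [6] b2 r1: had r4 ⇒ C
  [7] b2 r8: had r1 ⇒ C
  [8] b4 r3: had r3 ⇒ H
  [9] b5 r2: had r1 ⇒ C
  [10] b5 r2: had r2 ⇒ H
  [11] b1 r2: no row ⇒ E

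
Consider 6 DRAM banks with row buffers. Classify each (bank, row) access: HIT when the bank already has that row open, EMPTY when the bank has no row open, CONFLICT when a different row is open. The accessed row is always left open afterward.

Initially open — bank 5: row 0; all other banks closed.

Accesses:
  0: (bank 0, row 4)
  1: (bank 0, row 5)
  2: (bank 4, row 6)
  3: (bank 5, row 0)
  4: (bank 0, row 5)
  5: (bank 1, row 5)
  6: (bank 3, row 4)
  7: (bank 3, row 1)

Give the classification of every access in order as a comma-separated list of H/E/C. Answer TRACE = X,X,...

  [0] b0 r4: no row ⇒ E
  [1] b0 r5: had r4 ⇒ C
  [2] b4 r6: no row ⇒ E
  [3] b5 r0: had r0 ⇒ H
  [4] b0 r5: had r5 ⇒ H
  [5] b1 r5: no row ⇒ E
  [6] b3 r4: no row ⇒ E
  [7] b3 r1: had r4 ⇒ C

TRACE = E,C,E,H,H,E,E,C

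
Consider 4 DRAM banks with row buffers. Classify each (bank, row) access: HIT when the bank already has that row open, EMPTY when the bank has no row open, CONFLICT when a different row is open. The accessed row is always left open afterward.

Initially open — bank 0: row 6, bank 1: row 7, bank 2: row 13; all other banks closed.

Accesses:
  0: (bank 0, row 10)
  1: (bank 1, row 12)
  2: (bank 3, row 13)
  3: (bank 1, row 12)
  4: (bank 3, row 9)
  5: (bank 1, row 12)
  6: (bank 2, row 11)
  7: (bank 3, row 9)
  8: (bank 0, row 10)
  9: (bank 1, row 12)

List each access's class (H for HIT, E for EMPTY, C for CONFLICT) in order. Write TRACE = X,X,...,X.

TRACE = C,C,E,H,C,H,C,H,H,H

step 0: bank0 6->10 [CONFLICT]
step 1: bank1 7->12 [CONFLICT]
step 2: bank3 None->13 [EMPTY]
step 3: bank1 12->12 [HIT]
step 4: bank3 13->9 [CONFLICT]
step 5: bank1 12->12 [HIT]
step 6: bank2 13->11 [CONFLICT]
step 7: bank3 9->9 [HIT]
step 8: bank0 10->10 [HIT]
step 9: bank1 12->12 [HIT]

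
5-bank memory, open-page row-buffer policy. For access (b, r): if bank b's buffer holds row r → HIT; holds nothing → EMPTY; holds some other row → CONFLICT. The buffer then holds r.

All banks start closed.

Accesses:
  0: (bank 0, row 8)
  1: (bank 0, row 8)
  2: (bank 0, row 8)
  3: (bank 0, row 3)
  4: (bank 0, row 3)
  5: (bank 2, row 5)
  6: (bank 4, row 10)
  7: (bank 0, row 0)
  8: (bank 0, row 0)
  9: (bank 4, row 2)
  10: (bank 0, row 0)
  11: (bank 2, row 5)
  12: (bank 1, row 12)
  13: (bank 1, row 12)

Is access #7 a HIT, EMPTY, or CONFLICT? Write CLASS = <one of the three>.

CLASS = CONFLICT

0: bank 0 row 8 — prev None → EMPTY
1: bank 0 row 8 — prev 8 → HIT
2: bank 0 row 8 — prev 8 → HIT
3: bank 0 row 3 — prev 8 → CONFLICT
4: bank 0 row 3 — prev 3 → HIT
5: bank 2 row 5 — prev None → EMPTY
6: bank 4 row 10 — prev None → EMPTY
7: bank 0 row 0 — prev 3 → CONFLICT
8: bank 0 row 0 — prev 0 → HIT
9: bank 4 row 2 — prev 10 → CONFLICT
10: bank 0 row 0 — prev 0 → HIT
11: bank 2 row 5 — prev 5 → HIT
12: bank 1 row 12 — prev None → EMPTY
13: bank 1 row 12 — prev 12 → HIT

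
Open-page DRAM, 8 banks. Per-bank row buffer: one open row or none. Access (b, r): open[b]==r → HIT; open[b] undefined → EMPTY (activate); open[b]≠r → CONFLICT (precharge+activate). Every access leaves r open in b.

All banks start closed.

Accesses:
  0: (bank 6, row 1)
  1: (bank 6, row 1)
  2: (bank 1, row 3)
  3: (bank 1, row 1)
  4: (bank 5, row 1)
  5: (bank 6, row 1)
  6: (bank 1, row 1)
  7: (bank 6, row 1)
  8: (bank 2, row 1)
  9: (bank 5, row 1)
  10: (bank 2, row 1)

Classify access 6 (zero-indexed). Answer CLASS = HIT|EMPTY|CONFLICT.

0: bank 6 row 1 — prev None → EMPTY
1: bank 6 row 1 — prev 1 → HIT
2: bank 1 row 3 — prev None → EMPTY
3: bank 1 row 1 — prev 3 → CONFLICT
4: bank 5 row 1 — prev None → EMPTY
5: bank 6 row 1 — prev 1 → HIT
6: bank 1 row 1 — prev 1 → HIT
7: bank 6 row 1 — prev 1 → HIT
8: bank 2 row 1 — prev None → EMPTY
9: bank 5 row 1 — prev 1 → HIT
10: bank 2 row 1 — prev 1 → HIT

CLASS = HIT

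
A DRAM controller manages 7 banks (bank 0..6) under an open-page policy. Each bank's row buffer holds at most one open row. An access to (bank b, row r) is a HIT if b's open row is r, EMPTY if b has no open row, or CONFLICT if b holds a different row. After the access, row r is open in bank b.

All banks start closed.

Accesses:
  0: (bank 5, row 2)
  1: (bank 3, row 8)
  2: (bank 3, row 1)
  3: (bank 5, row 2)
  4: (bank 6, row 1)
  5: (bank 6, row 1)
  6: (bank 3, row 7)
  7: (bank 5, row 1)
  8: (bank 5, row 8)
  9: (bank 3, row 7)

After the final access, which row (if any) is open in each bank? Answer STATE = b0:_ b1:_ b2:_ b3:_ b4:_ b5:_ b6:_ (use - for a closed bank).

0: bank 5 row 2 — prev None → EMPTY
1: bank 3 row 8 — prev None → EMPTY
2: bank 3 row 1 — prev 8 → CONFLICT
3: bank 5 row 2 — prev 2 → HIT
4: bank 6 row 1 — prev None → EMPTY
5: bank 6 row 1 — prev 1 → HIT
6: bank 3 row 7 — prev 1 → CONFLICT
7: bank 5 row 1 — prev 2 → CONFLICT
8: bank 5 row 8 — prev 1 → CONFLICT
9: bank 3 row 7 — prev 7 → HIT

STATE = b0:- b1:- b2:- b3:7 b4:- b5:8 b6:1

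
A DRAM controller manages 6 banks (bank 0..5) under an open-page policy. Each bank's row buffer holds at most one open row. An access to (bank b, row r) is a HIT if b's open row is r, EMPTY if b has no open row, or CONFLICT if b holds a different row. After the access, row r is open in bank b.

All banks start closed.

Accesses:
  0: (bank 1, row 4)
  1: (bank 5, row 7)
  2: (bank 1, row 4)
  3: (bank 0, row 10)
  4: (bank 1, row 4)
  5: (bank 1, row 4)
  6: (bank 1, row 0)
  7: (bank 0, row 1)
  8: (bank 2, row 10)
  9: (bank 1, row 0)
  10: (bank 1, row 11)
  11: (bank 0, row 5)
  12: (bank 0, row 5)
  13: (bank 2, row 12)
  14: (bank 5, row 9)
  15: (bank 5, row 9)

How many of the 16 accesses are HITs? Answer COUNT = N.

step 0: bank1 None->4 [EMPTY]
step 1: bank5 None->7 [EMPTY]
step 2: bank1 4->4 [HIT]
step 3: bank0 None->10 [EMPTY]
step 4: bank1 4->4 [HIT]
step 5: bank1 4->4 [HIT]
step 6: bank1 4->0 [CONFLICT]
step 7: bank0 10->1 [CONFLICT]
step 8: bank2 None->10 [EMPTY]
step 9: bank1 0->0 [HIT]
step 10: bank1 0->11 [CONFLICT]
step 11: bank0 1->5 [CONFLICT]
step 12: bank0 5->5 [HIT]
step 13: bank2 10->12 [CONFLICT]
step 14: bank5 7->9 [CONFLICT]
step 15: bank5 9->9 [HIT]

COUNT = 6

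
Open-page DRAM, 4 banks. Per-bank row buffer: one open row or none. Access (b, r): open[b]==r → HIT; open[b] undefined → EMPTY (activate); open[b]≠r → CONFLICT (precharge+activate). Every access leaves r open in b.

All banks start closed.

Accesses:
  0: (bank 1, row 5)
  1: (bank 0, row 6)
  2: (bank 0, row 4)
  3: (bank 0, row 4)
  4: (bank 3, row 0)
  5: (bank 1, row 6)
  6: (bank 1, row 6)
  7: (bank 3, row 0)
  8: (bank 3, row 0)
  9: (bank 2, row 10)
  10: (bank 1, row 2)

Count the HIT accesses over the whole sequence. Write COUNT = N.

0: bank 1 row 5 — prev None → EMPTY
1: bank 0 row 6 — prev None → EMPTY
2: bank 0 row 4 — prev 6 → CONFLICT
3: bank 0 row 4 — prev 4 → HIT
4: bank 3 row 0 — prev None → EMPTY
5: bank 1 row 6 — prev 5 → CONFLICT
6: bank 1 row 6 — prev 6 → HIT
7: bank 3 row 0 — prev 0 → HIT
8: bank 3 row 0 — prev 0 → HIT
9: bank 2 row 10 — prev None → EMPTY
10: bank 1 row 2 — prev 6 → CONFLICT

COUNT = 4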